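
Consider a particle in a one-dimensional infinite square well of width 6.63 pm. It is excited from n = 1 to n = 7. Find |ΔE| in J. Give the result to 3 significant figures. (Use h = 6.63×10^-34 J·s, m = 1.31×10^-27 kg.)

|ΔE| = 4.58×10^-17 J

E_1 = h²/(8mL²) = 9.542×10^-19 J.
|ΔE| = |1² − 7²|·E_1 = 48·9.542×10^-19 J = 4.58×10^-17 J.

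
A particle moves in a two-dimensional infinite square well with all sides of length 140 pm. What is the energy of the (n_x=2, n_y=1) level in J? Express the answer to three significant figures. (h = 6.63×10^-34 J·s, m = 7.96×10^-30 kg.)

E = 1.76×10^-18 J

For a 2D rectangular well E = (h²/8m)·Σ n_i²/L_i² = (6.63×10^-34)²/(8·7.96×10^-30) · [2²/(140 pm)² + 1²/(140 pm)²].
Evaluating gives E = 1.76×10^-18 J.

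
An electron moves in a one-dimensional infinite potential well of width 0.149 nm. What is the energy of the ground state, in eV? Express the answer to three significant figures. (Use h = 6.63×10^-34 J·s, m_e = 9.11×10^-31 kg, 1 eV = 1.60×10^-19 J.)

E_1 = 17.0 eV

For an infinite well E_n = n²h²/(8m_eL²), so E_1 = h²/(8m_eL²) = (6.63×10^-34)²/(8·9.11×10^-31·(1.49×10^-10 m)²) = 2.717×10^-18 J.
Converting, E_1 = 2.717×10^-18 J / (1.60×10^-19 J/eV) = 17.0 eV.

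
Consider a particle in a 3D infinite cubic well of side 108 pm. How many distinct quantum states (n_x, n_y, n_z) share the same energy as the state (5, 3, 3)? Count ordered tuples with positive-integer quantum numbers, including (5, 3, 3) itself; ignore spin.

degeneracy = 3

The level has n_x² + n_y² + n_z² = 43. The ordered positive-integer solutions are (3, 3, 5), (3, 5, 3), (5, 3, 3).
That gives 3 states.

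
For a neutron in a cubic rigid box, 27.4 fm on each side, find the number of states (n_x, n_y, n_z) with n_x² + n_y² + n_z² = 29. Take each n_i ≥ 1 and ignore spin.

The level has n_x² + n_y² + n_z² = 29. The ordered positive-integer solutions are (2, 3, 4), (2, 4, 3), (3, 2, 4), (3, 4, 2), (4, 2, 3), (4, 3, 2).
That gives 6 states.

degeneracy = 6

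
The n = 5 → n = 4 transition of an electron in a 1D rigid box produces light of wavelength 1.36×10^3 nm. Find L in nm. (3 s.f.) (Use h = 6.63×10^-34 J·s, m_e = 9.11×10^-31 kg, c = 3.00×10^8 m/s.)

The photon carries ΔE = hc/λ = 6.63×10^-34·3.00×10^8/1.36×10^-6 m = 1.462×10^-19 J.
Since ΔE = (5² − 4²)E_1, E_1 = 1.624×10^-20 J, and L = h/√(8m_eE_1) = 1.93×10^-9 m = 1.93 nm.

L = 1.93 nm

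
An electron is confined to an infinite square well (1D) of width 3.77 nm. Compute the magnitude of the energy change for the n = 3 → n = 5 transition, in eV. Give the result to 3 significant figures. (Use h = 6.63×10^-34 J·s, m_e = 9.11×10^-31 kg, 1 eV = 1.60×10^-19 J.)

|ΔE| = 0.424 eV

E_1 = h²/(8m_eL²) = 4.244×10^-21 J.
|ΔE| = |3² − 5²|·E_1 = 16·4.244×10^-21 J = 6.790×10^-20 J = 0.424 eV.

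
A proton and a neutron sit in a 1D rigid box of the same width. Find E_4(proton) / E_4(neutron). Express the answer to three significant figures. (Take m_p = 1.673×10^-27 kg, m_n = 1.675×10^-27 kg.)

1.00

E_n ∝ 1/m at fixed n and L, so the ratio is m_n/m_p = 1.675×10^-27/1.673×10^-27 = 1.00.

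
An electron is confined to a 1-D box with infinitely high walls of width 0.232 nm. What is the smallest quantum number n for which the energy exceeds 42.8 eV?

E_1 = h²/(8m_eL²) = 1.119×10^-18 J = 6.985 eV.
Need n² > 42.8/6.985 = 6.127, i.e. n > 2.475.
The smallest integer satisfying this is n = 3.

n = 3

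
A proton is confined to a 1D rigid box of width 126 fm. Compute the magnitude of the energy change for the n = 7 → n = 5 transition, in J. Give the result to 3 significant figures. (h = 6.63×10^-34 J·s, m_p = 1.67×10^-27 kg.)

|ΔE| = 4.97×10^-14 J

E_1 = h²/(8m_pL²) = 2.072×10^-15 J.
|ΔE| = |7² − 5²|·E_1 = 24·2.072×10^-15 J = 4.97×10^-14 J.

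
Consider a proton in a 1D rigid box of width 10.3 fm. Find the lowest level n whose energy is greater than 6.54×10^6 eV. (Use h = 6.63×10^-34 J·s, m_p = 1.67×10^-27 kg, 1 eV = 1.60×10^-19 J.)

E_1 = h²/(8m_pL²) = 3.101×10^-13 J = 1.938×10^6 eV.
Need n² > 6.54×10^6/1.938×10^6 = 3.375, i.e. n > 1.837.
The smallest integer satisfying this is n = 2.

n = 2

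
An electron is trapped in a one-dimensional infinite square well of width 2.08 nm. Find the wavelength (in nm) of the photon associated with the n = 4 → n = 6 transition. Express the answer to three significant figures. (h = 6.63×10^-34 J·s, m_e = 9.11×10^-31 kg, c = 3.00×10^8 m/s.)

E_1 = h²/(8m_eL²) = 1.394×10^-20 J, so ΔE = (6² − 4²)E_1 = 2.788×10^-19 J.
λ = hc/ΔE = (6.63×10^-34·3.00×10^8)/2.788×10^-19 = 7.13×10^-7 m = 713 nm.

λ = 713 nm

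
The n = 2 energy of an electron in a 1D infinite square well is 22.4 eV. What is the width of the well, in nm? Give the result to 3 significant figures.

From E_n = n²h²/(8m_eL²), L = n·h/√(8m_eE_n).
E_2 = 22.4 eV = 3.588×10^-18 J, so L = 2·6.626×10^-34/√(8·9.109×10^-31·3.588×10^-18) = 2.59×10^-10 m = 0.259 nm.

L = 0.259 nm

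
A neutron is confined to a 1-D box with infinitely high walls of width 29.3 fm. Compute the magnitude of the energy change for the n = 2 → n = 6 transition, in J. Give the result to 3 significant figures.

E_1 = h²/(8m_nL²) = 3.816×10^-14 J.
|ΔE| = |2² − 6²|·E_1 = 32·3.816×10^-14 J = 1.22×10^-12 J.

|ΔE| = 1.22×10^-12 J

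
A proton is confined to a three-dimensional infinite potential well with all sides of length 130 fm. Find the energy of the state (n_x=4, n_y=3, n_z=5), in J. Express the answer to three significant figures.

E = 9.71×10^-14 J

For a 3D rectangular well E = (h²/8m_p)·Σ n_i²/L_i² = (6.626×10^-34)²/(8·1.673×10^-27) · [4²/(130 fm)² + 3²/(130 fm)² + 5²/(130 fm)²].
Evaluating gives E = 9.71×10^-14 J.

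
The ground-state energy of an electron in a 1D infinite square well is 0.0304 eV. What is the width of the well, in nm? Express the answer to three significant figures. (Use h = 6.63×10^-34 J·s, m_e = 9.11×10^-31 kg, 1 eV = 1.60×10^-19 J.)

L = 3.52 nm

From E_n = n²h²/(8m_eL²), L = n·h/√(8m_eE_n).
E_1 = 0.0304 eV = 4.864×10^-21 J, so L = 1·6.63×10^-34/√(8·9.11×10^-31·4.864×10^-21) = 3.52×10^-9 m = 3.52 nm.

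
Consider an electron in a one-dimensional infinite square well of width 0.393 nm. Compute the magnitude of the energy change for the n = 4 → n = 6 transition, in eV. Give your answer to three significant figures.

|ΔE| = 48.7 eV

E_1 = h²/(8m_eL²) = 3.901×10^-19 J.
|ΔE| = |4² − 6²|·E_1 = 20·3.901×10^-19 J = 7.802×10^-18 J = 48.7 eV.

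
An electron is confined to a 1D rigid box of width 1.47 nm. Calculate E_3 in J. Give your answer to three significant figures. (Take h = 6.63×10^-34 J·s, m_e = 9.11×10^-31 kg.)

For an infinite well E_n = n²h²/(8m_eL²), so E_1 = h²/(8m_eL²) = (6.63×10^-34)²/(8·9.11×10^-31·(1.47×10^-9 m)²) = 2.791×10^-20 J.
Then E_3 = 3²·E_1 = 9·2.791×10^-20 J = 2.51×10^-19 J.

E_3 = 2.51×10^-19 J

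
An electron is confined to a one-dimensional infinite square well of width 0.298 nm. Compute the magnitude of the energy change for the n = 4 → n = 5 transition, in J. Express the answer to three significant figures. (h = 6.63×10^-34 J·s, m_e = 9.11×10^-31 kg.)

E_1 = h²/(8m_eL²) = 6.792×10^-19 J.
|ΔE| = |4² − 5²|·E_1 = 9·6.792×10^-19 J = 6.11×10^-18 J.

|ΔE| = 6.11×10^-18 J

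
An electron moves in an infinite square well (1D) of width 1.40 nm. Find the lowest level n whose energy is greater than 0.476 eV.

n = 2

E_1 = h²/(8m_eL²) = 3.074×10^-20 J = 0.1919 eV.
Need n² > 0.476/0.1919 = 2.480, i.e. n > 1.575.
The smallest integer satisfying this is n = 2.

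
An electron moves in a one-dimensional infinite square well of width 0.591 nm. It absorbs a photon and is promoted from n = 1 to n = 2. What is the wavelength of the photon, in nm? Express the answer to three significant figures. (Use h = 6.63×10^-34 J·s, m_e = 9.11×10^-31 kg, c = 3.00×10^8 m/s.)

λ = 384 nm

E_1 = h²/(8m_eL²) = 1.727×10^-19 J, so ΔE = (2² − 1²)E_1 = 5.181×10^-19 J.
λ = hc/ΔE = (6.63×10^-34·3.00×10^8)/5.181×10^-19 = 3.84×10^-7 m = 384 nm.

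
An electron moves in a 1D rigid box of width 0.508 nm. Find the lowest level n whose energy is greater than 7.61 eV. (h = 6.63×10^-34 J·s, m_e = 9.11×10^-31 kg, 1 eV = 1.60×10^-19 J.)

n = 3

E_1 = h²/(8m_eL²) = 2.337×10^-19 J = 1.461 eV.
Need n² > 7.61/1.461 = 5.209, i.e. n > 2.282.
The smallest integer satisfying this is n = 3.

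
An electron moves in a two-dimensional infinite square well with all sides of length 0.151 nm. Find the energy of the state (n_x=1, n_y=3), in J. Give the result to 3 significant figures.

For a 2D rectangular well E = (h²/8m_e)·Σ n_i²/L_i² = (6.626×10^-34)²/(8·9.109×10^-31) · [1²/(0.151 nm)² + 3²/(0.151 nm)²].
Evaluating gives E = 2.64×10^-17 J.

E = 2.64×10^-17 J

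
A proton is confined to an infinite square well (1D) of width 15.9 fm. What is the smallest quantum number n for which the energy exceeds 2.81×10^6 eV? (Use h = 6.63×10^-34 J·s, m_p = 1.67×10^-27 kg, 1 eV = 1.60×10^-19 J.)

n = 2

E_1 = h²/(8m_pL²) = 1.301×10^-13 J = 8.131×10^5 eV.
Need n² > 2.81×10^6/8.131×10^5 = 3.456, i.e. n > 1.859.
The smallest integer satisfying this is n = 2.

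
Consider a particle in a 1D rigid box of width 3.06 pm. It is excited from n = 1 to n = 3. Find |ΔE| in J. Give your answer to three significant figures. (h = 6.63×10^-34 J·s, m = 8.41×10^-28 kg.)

E_1 = h²/(8mL²) = 6.977×10^-18 J.
|ΔE| = |1² − 3²|·E_1 = 8·6.977×10^-18 J = 5.58×10^-17 J.

|ΔE| = 5.58×10^-17 J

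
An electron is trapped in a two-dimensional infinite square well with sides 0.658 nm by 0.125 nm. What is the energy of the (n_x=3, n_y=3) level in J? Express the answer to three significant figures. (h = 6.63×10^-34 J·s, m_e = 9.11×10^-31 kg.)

E = 3.60×10^-17 J

For a 2D rectangular well E = (h²/8m_e)·Σ n_i²/L_i² = (6.63×10^-34)²/(8·9.11×10^-31) · [3²/(0.658 nm)² + 3²/(0.125 nm)²].
Evaluating gives E = 3.60×10^-17 J.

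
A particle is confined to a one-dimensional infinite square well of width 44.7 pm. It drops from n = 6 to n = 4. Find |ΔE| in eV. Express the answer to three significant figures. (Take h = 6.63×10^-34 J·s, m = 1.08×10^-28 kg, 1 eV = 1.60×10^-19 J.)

E_1 = h²/(8mL²) = 2.546×10^-19 J.
|ΔE| = |6² − 4²|·E_1 = 20·2.546×10^-19 J = 5.092×10^-18 J = 31.8 eV.

|ΔE| = 31.8 eV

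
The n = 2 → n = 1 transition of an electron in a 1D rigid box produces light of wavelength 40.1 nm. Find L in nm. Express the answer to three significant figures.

The photon carries ΔE = hc/λ = 6.626×10^-34·2.998×10^8/4.01×10^-8 m = 4.954×10^-18 J.
Since ΔE = (2² − 1²)E_1, E_1 = 1.651×10^-18 J, and L = h/√(8m_eE_1) = 1.91×10^-10 m = 0.191 nm.

L = 0.191 nm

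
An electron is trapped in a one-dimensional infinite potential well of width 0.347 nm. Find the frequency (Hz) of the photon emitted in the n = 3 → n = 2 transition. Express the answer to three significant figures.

E_1 = h²/(8m_eL²) = 5.004×10^-19 J and ΔE = (3² − 2²)E_1 = 2.502×10^-18 J.
f = ΔE/h = 2.502×10^-18/6.626×10^-34 = 3.78×10^15 Hz.

f = 3.78×10^15 Hz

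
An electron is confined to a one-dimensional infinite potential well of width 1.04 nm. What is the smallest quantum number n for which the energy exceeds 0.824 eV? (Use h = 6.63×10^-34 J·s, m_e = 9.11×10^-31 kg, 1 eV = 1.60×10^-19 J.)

n = 2

E_1 = h²/(8m_eL²) = 5.576×10^-20 J = 0.3485 eV.
Need n² > 0.824/0.3485 = 2.364, i.e. n > 1.538.
The smallest integer satisfying this is n = 2.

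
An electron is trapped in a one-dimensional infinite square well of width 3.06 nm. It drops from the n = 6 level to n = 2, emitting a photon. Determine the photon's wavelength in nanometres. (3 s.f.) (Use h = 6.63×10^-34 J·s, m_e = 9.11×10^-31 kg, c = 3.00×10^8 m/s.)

λ = 965 nm

E_1 = h²/(8m_eL²) = 6.441×10^-21 J, so ΔE = (6² − 2²)E_1 = 2.061×10^-19 J.
λ = hc/ΔE = (6.63×10^-34·3.00×10^8)/2.061×10^-19 = 9.65×10^-7 m = 965 nm.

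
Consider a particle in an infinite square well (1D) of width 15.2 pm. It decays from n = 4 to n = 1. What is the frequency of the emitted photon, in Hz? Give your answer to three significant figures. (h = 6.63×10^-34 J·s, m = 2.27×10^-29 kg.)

f = 2.37×10^17 Hz

E_1 = h²/(8mL²) = 1.048×10^-17 J and ΔE = (4² − 1²)E_1 = 1.572×10^-16 J.
f = ΔE/h = 1.572×10^-16/6.63×10^-34 = 2.37×10^17 Hz.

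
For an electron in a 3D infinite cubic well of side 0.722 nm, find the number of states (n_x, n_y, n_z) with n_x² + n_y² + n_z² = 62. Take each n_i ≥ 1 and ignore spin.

degeneracy = 12

The level has n_x² + n_y² + n_z² = 62. The ordered positive-integer solutions are (1, 5, 6), (1, 6, 5), (2, 3, 7), (2, 7, 3), (3, 2, 7), (3, 7, 2), (5, 1, 6), (5, 6, 1), (6, 1, 5), (6, 5, 1), (7, 2, 3), (7, 3, 2).
That gives 12 states.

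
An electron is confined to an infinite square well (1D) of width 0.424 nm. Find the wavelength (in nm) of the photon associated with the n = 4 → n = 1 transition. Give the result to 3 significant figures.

λ = 39.5 nm

E_1 = h²/(8m_eL²) = 3.351×10^-19 J, so ΔE = (4² − 1²)E_1 = 5.027×10^-18 J.
λ = hc/ΔE = (6.626×10^-34·2.998×10^8)/5.027×10^-18 = 3.95×10^-8 m = 39.5 nm.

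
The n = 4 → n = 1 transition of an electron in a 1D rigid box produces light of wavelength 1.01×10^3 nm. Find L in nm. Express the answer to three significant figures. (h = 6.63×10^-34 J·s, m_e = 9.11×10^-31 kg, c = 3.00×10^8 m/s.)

L = 2.14 nm

The photon carries ΔE = hc/λ = 6.63×10^-34·3.00×10^8/1.01×10^-6 m = 1.969×10^-19 J.
Since ΔE = (4² − 1²)E_1, E_1 = 1.313×10^-20 J, and L = h/√(8m_eE_1) = 2.14×10^-9 m = 2.14 nm.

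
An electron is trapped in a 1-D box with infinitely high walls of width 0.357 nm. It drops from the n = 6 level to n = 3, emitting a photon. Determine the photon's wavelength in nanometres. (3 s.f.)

E_1 = h²/(8m_eL²) = 4.727×10^-19 J, so ΔE = (6² − 3²)E_1 = 1.276×10^-17 J.
λ = hc/ΔE = (6.626×10^-34·2.998×10^8)/1.276×10^-17 = 1.56×10^-8 m = 15.6 nm.

λ = 15.6 nm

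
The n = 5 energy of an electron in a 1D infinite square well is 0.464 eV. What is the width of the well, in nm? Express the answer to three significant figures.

From E_n = n²h²/(8m_eL²), L = n·h/√(8m_eE_n).
E_5 = 0.464 eV = 7.433×10^-20 J, so L = 5·6.626×10^-34/√(8·9.109×10^-31·7.433×10^-20) = 4.50×10^-9 m = 4.50 nm.

L = 4.50 nm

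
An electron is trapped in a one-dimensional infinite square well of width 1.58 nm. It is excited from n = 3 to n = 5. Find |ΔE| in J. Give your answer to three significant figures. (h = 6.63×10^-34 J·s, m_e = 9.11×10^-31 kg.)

E_1 = h²/(8m_eL²) = 2.416×10^-20 J.
|ΔE| = |3² − 5²|·E_1 = 16·2.416×10^-20 J = 3.87×10^-19 J.

|ΔE| = 3.87×10^-19 J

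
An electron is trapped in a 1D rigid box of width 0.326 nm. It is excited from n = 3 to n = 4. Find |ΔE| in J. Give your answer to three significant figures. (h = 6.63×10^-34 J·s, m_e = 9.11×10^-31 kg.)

|ΔE| = 3.97×10^-18 J

E_1 = h²/(8m_eL²) = 5.675×10^-19 J.
|ΔE| = |3² − 4²|·E_1 = 7·5.675×10^-19 J = 3.97×10^-18 J.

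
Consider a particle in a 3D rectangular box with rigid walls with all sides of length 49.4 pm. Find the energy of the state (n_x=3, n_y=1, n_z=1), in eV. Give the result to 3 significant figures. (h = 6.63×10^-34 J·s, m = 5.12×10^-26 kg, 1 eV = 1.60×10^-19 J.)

For a 3D rectangular well E = (h²/8m)·Σ n_i²/L_i² = (6.63×10^-34)²/(8·5.12×10^-26) · [3²/(49.4 pm)² + 1²/(49.4 pm)² + 1²/(49.4 pm)²].
Evaluating gives E = 4.837×10^-21 J = 0.0302 eV.

E = 0.0302 eV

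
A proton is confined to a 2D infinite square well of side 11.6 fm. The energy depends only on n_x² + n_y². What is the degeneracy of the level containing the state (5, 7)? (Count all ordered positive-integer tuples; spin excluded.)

degeneracy = 2

The level has n_x² + n_y² = 74. The ordered positive-integer solutions are (5, 7), (7, 5).
That gives 2 states.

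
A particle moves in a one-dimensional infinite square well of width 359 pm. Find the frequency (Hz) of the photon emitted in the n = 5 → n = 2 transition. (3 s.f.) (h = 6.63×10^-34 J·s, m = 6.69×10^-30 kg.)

f = 2.02×10^15 Hz

E_1 = h²/(8mL²) = 6.373×10^-20 J and ΔE = (5² − 2²)E_1 = 1.338×10^-18 J.
f = ΔE/h = 1.338×10^-18/6.63×10^-34 = 2.02×10^15 Hz.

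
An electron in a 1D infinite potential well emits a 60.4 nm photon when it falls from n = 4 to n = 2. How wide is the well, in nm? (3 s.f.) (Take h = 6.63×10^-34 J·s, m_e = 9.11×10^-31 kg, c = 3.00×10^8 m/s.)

L = 0.469 nm

The photon carries ΔE = hc/λ = 6.63×10^-34·3.00×10^8/6.04×10^-8 m = 3.293×10^-18 J.
Since ΔE = (4² − 2²)E_1, E_1 = 2.744×10^-19 J, and L = h/√(8m_eE_1) = 4.69×10^-10 m = 0.469 nm.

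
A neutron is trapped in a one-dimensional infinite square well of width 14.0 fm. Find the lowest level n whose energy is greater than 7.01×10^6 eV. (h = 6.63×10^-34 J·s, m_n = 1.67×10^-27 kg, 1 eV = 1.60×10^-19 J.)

n = 3

E_1 = h²/(8m_nL²) = 1.679×10^-13 J = 1.049×10^6 eV.
Need n² > 7.01×10^6/1.049×10^6 = 6.683, i.e. n > 2.585.
The smallest integer satisfying this is n = 3.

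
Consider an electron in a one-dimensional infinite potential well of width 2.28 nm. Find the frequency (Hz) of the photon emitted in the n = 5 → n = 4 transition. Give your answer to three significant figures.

E_1 = h²/(8m_eL²) = 1.159×10^-20 J and ΔE = (5² − 4²)E_1 = 1.043×10^-19 J.
f = ΔE/h = 1.043×10^-19/6.626×10^-34 = 1.57×10^14 Hz.

f = 1.57×10^14 Hz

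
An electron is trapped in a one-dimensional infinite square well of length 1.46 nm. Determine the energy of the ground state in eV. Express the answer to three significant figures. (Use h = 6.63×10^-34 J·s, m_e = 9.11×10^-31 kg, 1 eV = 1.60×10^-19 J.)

E_1 = 0.177 eV

For an infinite well E_n = n²h²/(8m_eL²), so E_1 = h²/(8m_eL²) = (6.63×10^-34)²/(8·9.11×10^-31·(1.46×10^-9 m)²) = 2.830×10^-20 J.
Converting, E_1 = 2.830×10^-20 J / (1.60×10^-19 J/eV) = 0.177 eV.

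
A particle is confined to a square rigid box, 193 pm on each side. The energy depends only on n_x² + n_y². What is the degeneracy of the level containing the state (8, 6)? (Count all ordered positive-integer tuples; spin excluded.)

The level has n_x² + n_y² = 100. The ordered positive-integer solutions are (6, 8), (8, 6).
That gives 2 states.

degeneracy = 2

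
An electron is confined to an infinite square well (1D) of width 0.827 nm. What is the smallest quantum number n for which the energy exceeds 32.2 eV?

n = 8

E_1 = h²/(8m_eL²) = 8.809×10^-20 J = 0.5499 eV.
Need n² > 32.2/0.5499 = 58.56, i.e. n > 7.652.
The smallest integer satisfying this is n = 8.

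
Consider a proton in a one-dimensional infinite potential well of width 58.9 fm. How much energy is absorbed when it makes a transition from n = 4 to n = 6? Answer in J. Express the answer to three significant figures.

E_1 = h²/(8m_pL²) = 9.456×10^-15 J.
|ΔE| = |4² − 6²|·E_1 = 20·9.456×10^-15 J = 1.89×10^-13 J.

|ΔE| = 1.89×10^-13 J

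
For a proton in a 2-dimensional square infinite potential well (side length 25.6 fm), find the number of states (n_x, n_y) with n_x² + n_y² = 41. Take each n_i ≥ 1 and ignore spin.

degeneracy = 2

The level has n_x² + n_y² = 41. The ordered positive-integer solutions are (4, 5), (5, 4).
That gives 2 states.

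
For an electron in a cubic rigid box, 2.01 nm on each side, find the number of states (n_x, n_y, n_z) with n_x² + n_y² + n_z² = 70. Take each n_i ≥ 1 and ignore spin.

The level has n_x² + n_y² + n_z² = 70. The ordered positive-integer solutions are (3, 5, 6), (3, 6, 5), (5, 3, 6), (5, 6, 3), (6, 3, 5), (6, 5, 3).
That gives 6 states.

degeneracy = 6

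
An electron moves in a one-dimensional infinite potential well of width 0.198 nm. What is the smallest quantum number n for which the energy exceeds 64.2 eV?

E_1 = h²/(8m_eL²) = 1.537×10^-18 J = 9.594 eV.
Need n² > 64.2/9.594 = 6.692, i.e. n > 2.587.
The smallest integer satisfying this is n = 3.

n = 3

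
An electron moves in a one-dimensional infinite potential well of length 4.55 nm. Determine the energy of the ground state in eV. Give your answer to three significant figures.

E_1 = 0.0182 eV

For an infinite well E_n = n²h²/(8m_eL²), so E_1 = h²/(8m_eL²) = (6.626×10^-34)²/(8·9.109×10^-31·(4.55×10^-9 m)²) = 2.910×10^-21 J.
Converting, E_1 = 2.910×10^-21 J / (1.602×10^-19 J/eV) = 0.0182 eV.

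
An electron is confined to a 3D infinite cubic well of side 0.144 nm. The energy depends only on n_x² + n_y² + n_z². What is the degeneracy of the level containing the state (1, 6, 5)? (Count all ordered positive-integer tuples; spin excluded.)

degeneracy = 12

The level has n_x² + n_y² + n_z² = 62. The ordered positive-integer solutions are (1, 5, 6), (1, 6, 5), (2, 3, 7), (2, 7, 3), (3, 2, 7), (3, 7, 2), (5, 1, 6), (5, 6, 1), (6, 1, 5), (6, 5, 1), (7, 2, 3), (7, 3, 2).
That gives 12 states.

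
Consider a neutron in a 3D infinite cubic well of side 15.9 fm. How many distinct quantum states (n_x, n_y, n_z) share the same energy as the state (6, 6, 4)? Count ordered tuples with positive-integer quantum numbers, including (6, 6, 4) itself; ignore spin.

The level has n_x² + n_y² + n_z² = 88. The ordered positive-integer solutions are (4, 6, 6), (6, 4, 6), (6, 6, 4).
That gives 3 states.

degeneracy = 3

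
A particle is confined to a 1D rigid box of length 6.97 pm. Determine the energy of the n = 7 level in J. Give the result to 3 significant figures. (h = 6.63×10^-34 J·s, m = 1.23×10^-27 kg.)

For an infinite well E_n = n²h²/(8mL²), so E_1 = h²/(8mL²) = (6.63×10^-34)²/(8·1.23×10^-27·(6.97×10^-12 m)²) = 9.195×10^-19 J.
Then E_7 = 7²·E_1 = 49·9.195×10^-19 J = 4.51×10^-17 J.

E_7 = 4.51×10^-17 J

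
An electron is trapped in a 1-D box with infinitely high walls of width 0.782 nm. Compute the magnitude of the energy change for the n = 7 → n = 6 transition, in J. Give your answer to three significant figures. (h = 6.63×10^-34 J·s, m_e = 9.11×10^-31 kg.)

E_1 = h²/(8m_eL²) = 9.863×10^-20 J.
|ΔE| = |7² − 6²|·E_1 = 13·9.863×10^-20 J = 1.28×10^-18 J.

|ΔE| = 1.28×10^-18 J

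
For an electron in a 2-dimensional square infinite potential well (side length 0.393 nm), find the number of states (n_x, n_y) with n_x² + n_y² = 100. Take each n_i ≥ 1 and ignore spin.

The level has n_x² + n_y² = 100. The ordered positive-integer solutions are (6, 8), (8, 6).
That gives 2 states.

degeneracy = 2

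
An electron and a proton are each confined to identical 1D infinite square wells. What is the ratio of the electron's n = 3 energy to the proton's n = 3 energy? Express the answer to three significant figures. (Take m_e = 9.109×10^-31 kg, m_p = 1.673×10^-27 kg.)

1.84×10^3

E_n ∝ 1/m at fixed n and L, so the ratio is m_p/m_e = 1.673×10^-27/9.109×10^-31 = 1.84×10^3.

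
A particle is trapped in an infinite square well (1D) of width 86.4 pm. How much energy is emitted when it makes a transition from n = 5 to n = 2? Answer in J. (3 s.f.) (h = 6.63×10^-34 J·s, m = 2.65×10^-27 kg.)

E_1 = h²/(8mL²) = 2.778×10^-21 J.
|ΔE| = |5² − 2²|·E_1 = 21·2.778×10^-21 J = 5.83×10^-20 J.

|ΔE| = 5.83×10^-20 J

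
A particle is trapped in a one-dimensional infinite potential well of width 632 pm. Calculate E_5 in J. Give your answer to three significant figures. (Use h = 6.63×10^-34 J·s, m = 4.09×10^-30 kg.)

For an infinite well E_n = n²h²/(8mL²), so E_1 = h²/(8mL²) = (6.63×10^-34)²/(8·4.09×10^-30·(6.32×10^-10 m)²) = 3.363×10^-20 J.
Then E_5 = 5²·E_1 = 25·3.363×10^-20 J = 8.41×10^-19 J.

E_5 = 8.41×10^-19 J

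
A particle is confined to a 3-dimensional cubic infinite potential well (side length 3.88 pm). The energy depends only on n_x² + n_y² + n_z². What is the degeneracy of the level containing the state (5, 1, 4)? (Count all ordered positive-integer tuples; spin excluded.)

The level has n_x² + n_y² + n_z² = 42. The ordered positive-integer solutions are (1, 4, 5), (1, 5, 4), (4, 1, 5), (4, 5, 1), (5, 1, 4), (5, 4, 1).
That gives 6 states.

degeneracy = 6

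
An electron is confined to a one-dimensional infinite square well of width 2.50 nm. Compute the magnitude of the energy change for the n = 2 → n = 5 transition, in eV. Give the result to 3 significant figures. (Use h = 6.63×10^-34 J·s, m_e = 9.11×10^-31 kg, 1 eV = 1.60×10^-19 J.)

|ΔE| = 1.27 eV

E_1 = h²/(8m_eL²) = 9.650×10^-21 J.
|ΔE| = |2² − 5²|·E_1 = 21·9.650×10^-21 J = 2.026×10^-19 J = 1.27 eV.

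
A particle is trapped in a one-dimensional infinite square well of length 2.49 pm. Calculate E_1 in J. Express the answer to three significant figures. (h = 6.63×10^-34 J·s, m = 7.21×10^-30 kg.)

E_1 = 1.23×10^-15 J

For an infinite well E_n = n²h²/(8mL²), so E_1 = h²/(8mL²) = (6.63×10^-34)²/(8·7.21×10^-30·(2.49×10^-12 m)²) = 1.229×10^-15 J.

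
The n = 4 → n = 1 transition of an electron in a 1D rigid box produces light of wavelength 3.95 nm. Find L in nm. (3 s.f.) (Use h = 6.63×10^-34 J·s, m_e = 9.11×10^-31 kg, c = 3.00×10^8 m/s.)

The photon carries ΔE = hc/λ = 6.63×10^-34·3.00×10^8/3.95×10^-9 m = 5.035×10^-17 J.
Since ΔE = (4² − 1²)E_1, E_1 = 3.357×10^-18 J, and L = h/√(8m_eE_1) = 1.34×10^-10 m = 0.134 nm.

L = 0.134 nm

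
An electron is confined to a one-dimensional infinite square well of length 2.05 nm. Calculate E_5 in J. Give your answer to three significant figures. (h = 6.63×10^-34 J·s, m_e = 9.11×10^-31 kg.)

E_5 = 3.59×10^-19 J

For an infinite well E_n = n²h²/(8m_eL²), so E_1 = h²/(8m_eL²) = (6.63×10^-34)²/(8·9.11×10^-31·(2.05×10^-9 m)²) = 1.435×10^-20 J.
Then E_5 = 5²·E_1 = 25·1.435×10^-20 J = 3.59×10^-19 J.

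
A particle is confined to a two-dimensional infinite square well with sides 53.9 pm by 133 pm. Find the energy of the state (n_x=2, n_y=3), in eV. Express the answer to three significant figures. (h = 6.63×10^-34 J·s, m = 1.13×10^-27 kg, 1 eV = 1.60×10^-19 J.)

For a 2D rectangular well E = (h²/8m)·Σ n_i²/L_i² = (6.63×10^-34)²/(8·1.13×10^-27) · [2²/(53.9 pm)² + 3²/(133 pm)²].
Evaluating gives E = 9.169×10^-20 J = 0.573 eV.

E = 0.573 eV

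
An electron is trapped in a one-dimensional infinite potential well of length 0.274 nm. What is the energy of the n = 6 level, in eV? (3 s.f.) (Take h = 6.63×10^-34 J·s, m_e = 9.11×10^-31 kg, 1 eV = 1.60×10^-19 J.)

E_6 = 181 eV

For an infinite well E_n = n²h²/(8m_eL²), so E_1 = h²/(8m_eL²) = (6.63×10^-34)²/(8·9.11×10^-31·(2.74×10^-10 m)²) = 8.034×10^-19 J.
Then E_6 = 6²·E_1 = 36·8.034×10^-19 J = 2.892×10^-17 J.
Converting, E_6 = 2.892×10^-17 J / (1.60×10^-19 J/eV) = 181 eV.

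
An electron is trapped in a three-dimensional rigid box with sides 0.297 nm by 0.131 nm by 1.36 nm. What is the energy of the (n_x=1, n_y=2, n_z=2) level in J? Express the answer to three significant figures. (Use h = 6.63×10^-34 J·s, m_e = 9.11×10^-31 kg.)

E = 1.49×10^-17 J

For a 3D rectangular well E = (h²/8m_e)·Σ n_i²/L_i² = (6.63×10^-34)²/(8·9.11×10^-31) · [1²/(0.297 nm)² + 2²/(0.131 nm)² + 2²/(1.36 nm)²].
Evaluating gives E = 1.49×10^-17 J.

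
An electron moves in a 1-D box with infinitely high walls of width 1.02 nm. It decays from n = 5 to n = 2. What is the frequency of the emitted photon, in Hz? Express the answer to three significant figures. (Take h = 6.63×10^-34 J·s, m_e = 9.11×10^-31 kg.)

E_1 = h²/(8m_eL²) = 5.797×10^-20 J and ΔE = (5² − 2²)E_1 = 1.217×10^-18 J.
f = ΔE/h = 1.217×10^-18/6.63×10^-34 = 1.84×10^15 Hz.

f = 1.84×10^15 Hz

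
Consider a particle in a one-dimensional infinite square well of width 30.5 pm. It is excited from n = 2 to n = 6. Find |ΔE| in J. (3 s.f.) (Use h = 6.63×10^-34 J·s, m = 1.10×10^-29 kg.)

|ΔE| = 1.72×10^-16 J

E_1 = h²/(8mL²) = 5.370×10^-18 J.
|ΔE| = |2² − 6²|·E_1 = 32·5.370×10^-18 J = 1.72×10^-16 J.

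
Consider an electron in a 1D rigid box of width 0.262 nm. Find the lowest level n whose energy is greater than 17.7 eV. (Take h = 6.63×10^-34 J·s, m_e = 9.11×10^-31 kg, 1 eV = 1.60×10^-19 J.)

E_1 = h²/(8m_eL²) = 8.787×10^-19 J = 5.492 eV.
Need n² > 17.7/5.492 = 3.223, i.e. n > 1.795.
The smallest integer satisfying this is n = 2.

n = 2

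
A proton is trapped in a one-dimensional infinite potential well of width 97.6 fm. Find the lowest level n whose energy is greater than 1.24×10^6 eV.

n = 8

E_1 = h²/(8m_pL²) = 3.444×10^-15 J = 2.150×10^4 eV.
Need n² > 1.24×10^6/2.150×10^4 = 57.67, i.e. n > 7.594.
The smallest integer satisfying this is n = 8.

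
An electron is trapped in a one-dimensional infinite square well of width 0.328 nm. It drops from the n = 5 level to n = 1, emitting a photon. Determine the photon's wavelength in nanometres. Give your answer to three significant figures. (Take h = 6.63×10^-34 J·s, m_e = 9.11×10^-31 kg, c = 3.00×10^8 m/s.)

E_1 = h²/(8m_eL²) = 5.606×10^-19 J, so ΔE = (5² − 1²)E_1 = 1.345×10^-17 J.
λ = hc/ΔE = (6.63×10^-34·3.00×10^8)/1.345×10^-17 = 1.48×10^-8 m = 14.8 nm.

λ = 14.8 nm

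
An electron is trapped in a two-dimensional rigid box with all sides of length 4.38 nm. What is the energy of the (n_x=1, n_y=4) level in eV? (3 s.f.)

For a 2D rectangular well E = (h²/8m_e)·Σ n_i²/L_i² = (6.626×10^-34)²/(8·9.109×10^-31) · [1²/(4.38 nm)² + 4²/(4.38 nm)²].
Evaluating gives E = 5.339×10^-20 J = 0.333 eV.

E = 0.333 eV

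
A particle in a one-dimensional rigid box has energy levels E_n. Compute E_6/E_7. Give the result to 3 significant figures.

E_n ∝ n², so E_6/E_7 = 6²/7² = 36/49 = 0.735.

0.735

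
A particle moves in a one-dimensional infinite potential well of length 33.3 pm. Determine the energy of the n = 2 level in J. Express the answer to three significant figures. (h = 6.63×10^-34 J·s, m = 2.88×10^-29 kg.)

E_2 = 6.88×10^-18 J

For an infinite well E_n = n²h²/(8mL²), so E_1 = h²/(8mL²) = (6.63×10^-34)²/(8·2.88×10^-29·(3.33×10^-11 m)²) = 1.721×10^-18 J.
Then E_2 = 2²·E_1 = 4·1.721×10^-18 J = 6.88×10^-18 J.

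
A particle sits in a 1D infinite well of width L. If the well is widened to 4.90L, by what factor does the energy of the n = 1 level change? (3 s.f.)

0.0416

E_n ∝ 1/L², so the energy scales by 1/4.90² = 0.0416.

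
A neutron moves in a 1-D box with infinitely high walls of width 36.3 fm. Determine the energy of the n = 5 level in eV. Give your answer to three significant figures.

E_5 = 3.88×10^6 eV

For an infinite well E_n = n²h²/(8m_nL²), so E_1 = h²/(8m_nL²) = (6.626×10^-34)²/(8·1.675×10^-27·(3.63×10^-14 m)²) = 2.486×10^-14 J.
Then E_5 = 5²·E_1 = 25·2.486×10^-14 J = 6.215×10^-13 J.
Converting, E_5 = 6.215×10^-13 J / (1.602×10^-19 J/eV) = 3.88×10^6 eV.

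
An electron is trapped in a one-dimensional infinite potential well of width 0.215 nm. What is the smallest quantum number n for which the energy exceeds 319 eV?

E_1 = h²/(8m_eL²) = 1.303×10^-18 J = 8.134 eV.
Need n² > 319/8.134 = 39.22, i.e. n > 6.263.
The smallest integer satisfying this is n = 7.

n = 7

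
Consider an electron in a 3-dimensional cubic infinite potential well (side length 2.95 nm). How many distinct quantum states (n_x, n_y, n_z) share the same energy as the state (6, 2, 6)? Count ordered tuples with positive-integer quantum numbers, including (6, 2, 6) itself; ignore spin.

The level has n_x² + n_y² + n_z² = 76. The ordered positive-integer solutions are (2, 6, 6), (6, 2, 6), (6, 6, 2).
That gives 3 states.

degeneracy = 3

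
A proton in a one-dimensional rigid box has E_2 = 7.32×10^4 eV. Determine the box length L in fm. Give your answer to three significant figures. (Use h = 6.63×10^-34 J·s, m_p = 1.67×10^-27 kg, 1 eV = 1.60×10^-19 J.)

L = 106 fm

From E_n = n²h²/(8m_pL²), L = n·h/√(8m_pE_n).
E_2 = 7.32×10^4 eV = 1.171×10^-14 J, so L = 2·6.63×10^-34/√(8·1.67×10^-27·1.171×10^-14) = 1.06×10^-13 m = 106 fm.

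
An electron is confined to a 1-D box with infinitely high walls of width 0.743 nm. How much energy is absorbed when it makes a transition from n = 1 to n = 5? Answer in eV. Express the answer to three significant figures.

|ΔE| = 16.3 eV

E_1 = h²/(8m_eL²) = 1.091×10^-19 J.
|ΔE| = |1² − 5²|·E_1 = 24·1.091×10^-19 J = 2.618×10^-18 J = 16.3 eV.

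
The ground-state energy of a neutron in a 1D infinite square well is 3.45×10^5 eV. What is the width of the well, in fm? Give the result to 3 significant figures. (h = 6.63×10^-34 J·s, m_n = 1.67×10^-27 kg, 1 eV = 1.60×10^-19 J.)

L = 24.4 fm

From E_n = n²h²/(8m_nL²), L = n·h/√(8m_nE_n).
E_1 = 3.45×10^5 eV = 5.520×10^-14 J, so L = 1·6.63×10^-34/√(8·1.67×10^-27·5.520×10^-14) = 2.44×10^-14 m = 24.4 fm.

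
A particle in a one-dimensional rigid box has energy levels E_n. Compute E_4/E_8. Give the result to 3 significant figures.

E_n ∝ n², so E_4/E_8 = 4²/8² = 16/64 = 0.250.

0.250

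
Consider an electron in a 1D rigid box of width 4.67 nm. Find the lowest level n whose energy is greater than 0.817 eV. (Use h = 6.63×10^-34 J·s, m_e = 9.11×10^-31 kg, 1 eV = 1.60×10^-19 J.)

n = 7

E_1 = h²/(8m_eL²) = 2.766×10^-21 J = 0.01729 eV.
Need n² > 0.817/0.01729 = 47.25, i.e. n > 6.874.
The smallest integer satisfying this is n = 7.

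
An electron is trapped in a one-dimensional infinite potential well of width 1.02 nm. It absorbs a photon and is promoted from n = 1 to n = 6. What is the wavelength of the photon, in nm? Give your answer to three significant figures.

E_1 = h²/(8m_eL²) = 5.791×10^-20 J, so ΔE = (6² − 1²)E_1 = 2.027×10^-18 J.
λ = hc/ΔE = (6.626×10^-34·2.998×10^8)/2.027×10^-18 = 9.80×10^-8 m = 98.0 nm.

λ = 98.0 nm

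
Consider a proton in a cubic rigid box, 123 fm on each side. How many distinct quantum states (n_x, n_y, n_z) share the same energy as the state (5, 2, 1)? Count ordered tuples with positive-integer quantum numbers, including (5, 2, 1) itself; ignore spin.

The level has n_x² + n_y² + n_z² = 30. The ordered positive-integer solutions are (1, 2, 5), (1, 5, 2), (2, 1, 5), (2, 5, 1), (5, 1, 2), (5, 2, 1).
That gives 6 states.

degeneracy = 6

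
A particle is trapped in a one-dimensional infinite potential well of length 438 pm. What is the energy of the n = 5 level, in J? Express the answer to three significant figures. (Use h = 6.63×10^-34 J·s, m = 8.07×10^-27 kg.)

E_5 = 8.87×10^-22 J

For an infinite well E_n = n²h²/(8mL²), so E_1 = h²/(8mL²) = (6.63×10^-34)²/(8·8.07×10^-27·(4.38×10^-10 m)²) = 3.549×10^-23 J.
Then E_5 = 5²·E_1 = 25·3.549×10^-23 J = 8.87×10^-22 J.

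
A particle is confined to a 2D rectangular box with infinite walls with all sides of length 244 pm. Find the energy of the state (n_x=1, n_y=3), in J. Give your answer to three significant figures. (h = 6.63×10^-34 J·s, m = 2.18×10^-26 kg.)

E = 4.23×10^-22 J

For a 2D rectangular well E = (h²/8m)·Σ n_i²/L_i² = (6.63×10^-34)²/(8·2.18×10^-26) · [1²/(244 pm)² + 3²/(244 pm)²].
Evaluating gives E = 4.23×10^-22 J.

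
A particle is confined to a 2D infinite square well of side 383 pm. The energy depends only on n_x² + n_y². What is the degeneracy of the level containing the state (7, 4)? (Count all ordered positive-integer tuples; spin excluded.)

The level has n_x² + n_y² = 65. The ordered positive-integer solutions are (1, 8), (4, 7), (7, 4), (8, 1).
That gives 4 states.

degeneracy = 4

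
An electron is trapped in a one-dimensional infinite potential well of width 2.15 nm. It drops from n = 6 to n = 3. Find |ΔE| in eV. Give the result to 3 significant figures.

E_1 = h²/(8m_eL²) = 1.303×10^-20 J.
|ΔE| = |6² − 3²|·E_1 = 27·1.303×10^-20 J = 3.518×10^-19 J = 2.20 eV.

|ΔE| = 2.20 eV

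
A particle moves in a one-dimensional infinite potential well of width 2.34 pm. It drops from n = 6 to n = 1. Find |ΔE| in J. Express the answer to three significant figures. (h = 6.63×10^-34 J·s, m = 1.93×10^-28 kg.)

E_1 = h²/(8mL²) = 5.199×10^-17 J.
|ΔE| = |6² − 1²|·E_1 = 35·5.199×10^-17 J = 1.82×10^-15 J.

|ΔE| = 1.82×10^-15 J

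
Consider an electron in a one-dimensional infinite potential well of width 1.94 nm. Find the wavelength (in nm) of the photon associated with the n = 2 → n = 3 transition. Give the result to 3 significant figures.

E_1 = h²/(8m_eL²) = 1.601×10^-20 J, so ΔE = (3² − 2²)E_1 = 8.005×10^-20 J.
λ = hc/ΔE = (6.626×10^-34·2.998×10^8)/8.005×10^-20 = 2.48×10^-6 m = 2.48×10^3 nm.

λ = 2.48×10^3 nm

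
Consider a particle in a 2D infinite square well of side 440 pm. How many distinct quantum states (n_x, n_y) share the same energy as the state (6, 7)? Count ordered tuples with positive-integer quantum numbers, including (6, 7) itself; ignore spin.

The level has n_x² + n_y² = 85. The ordered positive-integer solutions are (2, 9), (6, 7), (7, 6), (9, 2).
That gives 4 states.

degeneracy = 4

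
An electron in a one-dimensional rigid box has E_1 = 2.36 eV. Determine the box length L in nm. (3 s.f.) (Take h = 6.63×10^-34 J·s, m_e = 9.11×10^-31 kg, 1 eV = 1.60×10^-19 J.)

L = 0.400 nm

From E_n = n²h²/(8m_eL²), L = n·h/√(8m_eE_n).
E_1 = 2.36 eV = 3.776×10^-19 J, so L = 1·6.63×10^-34/√(8·9.11×10^-31·3.776×10^-19) = 4.00×10^-10 m = 0.400 nm.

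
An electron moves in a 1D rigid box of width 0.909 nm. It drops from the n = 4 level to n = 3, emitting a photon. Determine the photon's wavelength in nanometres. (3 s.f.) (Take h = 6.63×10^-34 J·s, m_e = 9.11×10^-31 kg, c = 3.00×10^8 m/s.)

E_1 = h²/(8m_eL²) = 7.299×10^-20 J, so ΔE = (4² − 3²)E_1 = 5.109×10^-19 J.
λ = hc/ΔE = (6.63×10^-34·3.00×10^8)/5.109×10^-19 = 3.89×10^-7 m = 389 nm.

λ = 389 nm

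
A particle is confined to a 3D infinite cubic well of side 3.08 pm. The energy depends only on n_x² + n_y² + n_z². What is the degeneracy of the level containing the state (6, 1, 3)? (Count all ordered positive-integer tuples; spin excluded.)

degeneracy = 6

The level has n_x² + n_y² + n_z² = 46. The ordered positive-integer solutions are (1, 3, 6), (1, 6, 3), (3, 1, 6), (3, 6, 1), (6, 1, 3), (6, 3, 1).
That gives 6 states.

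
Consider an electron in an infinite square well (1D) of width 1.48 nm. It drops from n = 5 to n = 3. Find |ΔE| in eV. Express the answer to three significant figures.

|ΔE| = 2.75 eV

E_1 = h²/(8m_eL²) = 2.751×10^-20 J.
|ΔE| = |5² − 3²|·E_1 = 16·2.751×10^-20 J = 4.402×10^-19 J = 2.75 eV.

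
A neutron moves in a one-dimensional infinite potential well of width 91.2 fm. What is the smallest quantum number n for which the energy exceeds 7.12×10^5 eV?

E_1 = h²/(8m_nL²) = 3.939×10^-15 J = 2.459×10^4 eV.
Need n² > 7.12×10^5/2.459×10^4 = 28.95, i.e. n > 5.381.
The smallest integer satisfying this is n = 6.

n = 6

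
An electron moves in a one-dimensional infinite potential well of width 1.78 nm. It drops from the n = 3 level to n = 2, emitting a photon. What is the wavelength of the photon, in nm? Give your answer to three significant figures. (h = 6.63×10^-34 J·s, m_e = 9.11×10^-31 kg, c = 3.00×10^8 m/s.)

λ = 2.09×10^3 nm

E_1 = h²/(8m_eL²) = 1.904×10^-20 J, so ΔE = (3² − 2²)E_1 = 9.520×10^-20 J.
λ = hc/ΔE = (6.63×10^-34·3.00×10^8)/9.520×10^-20 = 2.09×10^-6 m = 2.09×10^3 nm.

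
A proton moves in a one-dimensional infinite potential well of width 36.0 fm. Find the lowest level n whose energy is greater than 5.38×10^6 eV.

n = 6

E_1 = h²/(8m_pL²) = 2.531×10^-14 J = 1.580×10^5 eV.
Need n² > 5.38×10^6/1.580×10^5 = 34.05, i.e. n > 5.835.
The smallest integer satisfying this is n = 6.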